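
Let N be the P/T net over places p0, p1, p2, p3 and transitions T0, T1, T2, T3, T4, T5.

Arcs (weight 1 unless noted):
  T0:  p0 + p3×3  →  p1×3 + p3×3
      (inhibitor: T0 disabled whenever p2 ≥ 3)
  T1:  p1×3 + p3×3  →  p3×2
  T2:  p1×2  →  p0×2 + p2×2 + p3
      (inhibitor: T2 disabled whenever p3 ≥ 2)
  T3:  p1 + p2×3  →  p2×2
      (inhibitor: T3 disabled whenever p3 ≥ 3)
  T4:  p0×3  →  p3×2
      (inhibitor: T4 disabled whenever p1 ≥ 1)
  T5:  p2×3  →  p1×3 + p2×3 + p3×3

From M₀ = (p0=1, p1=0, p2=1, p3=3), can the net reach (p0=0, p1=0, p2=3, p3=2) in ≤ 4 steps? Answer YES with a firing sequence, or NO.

NO — not reachable within 4 firings

depth 0: 1 marking
depth 1: 2 markings reached so far
depth 2: 3 markings reached so far
depth 3: 3 markings reached so far
(frontier empty at depth 3; search complete)
target is not among the 3 markings reachable within 4 steps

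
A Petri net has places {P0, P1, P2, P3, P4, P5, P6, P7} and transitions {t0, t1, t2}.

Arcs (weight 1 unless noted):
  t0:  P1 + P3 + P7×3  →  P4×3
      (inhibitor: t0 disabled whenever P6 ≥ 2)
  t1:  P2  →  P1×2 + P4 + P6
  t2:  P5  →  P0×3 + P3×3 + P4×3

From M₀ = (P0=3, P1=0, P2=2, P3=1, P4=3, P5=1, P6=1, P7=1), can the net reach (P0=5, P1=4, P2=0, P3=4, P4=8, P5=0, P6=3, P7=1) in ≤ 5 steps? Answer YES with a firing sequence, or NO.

depth 0: 1 marking
depth 1: 3 markings reached so far
depth 2: 5 markings reached so far
depth 3: 6 markings reached so far
depth 4: 6 markings reached so far
(frontier empty at depth 4; search complete)
target is not among the 6 markings reachable within 5 steps

NO — not reachable within 5 firings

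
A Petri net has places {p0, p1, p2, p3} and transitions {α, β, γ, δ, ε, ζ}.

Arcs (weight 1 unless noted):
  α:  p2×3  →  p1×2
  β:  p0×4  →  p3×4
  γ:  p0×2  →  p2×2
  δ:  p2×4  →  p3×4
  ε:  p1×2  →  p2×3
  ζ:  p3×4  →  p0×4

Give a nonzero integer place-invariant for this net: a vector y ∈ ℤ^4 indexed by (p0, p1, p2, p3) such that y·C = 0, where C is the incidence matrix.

y = (p0:2, p1:3, p2:2, p3:2)

Incidence matrix C (rows=places, cols=transitions):
        α    β    γ    δ    ε    ζ
   p0   0   -4   -2    0    0    4
   p1   2    0    0    0   -2    0
   p2  -3    0    2   -4    3    0
   p3   0    4    0    4    0   -4

Candidate y = [2, 3, 2, 2]; check y·C column-wise:
  col α: 2·0 + 3·2 + 2·-3 + 2·0 = 0
  col β: 2·-4 + 3·0 + 2·0 + 2·4 = 0
  col γ: 2·-2 + 3·0 + 2·2 + 2·0 = 0
  col δ: 2·0 + 3·0 + 2·-4 + 2·4 = 0
  col ε: 2·0 + 3·-2 + 2·3 + 2·0 = 0
  col ζ: 2·4 + 3·0 + 2·0 + 2·-4 = 0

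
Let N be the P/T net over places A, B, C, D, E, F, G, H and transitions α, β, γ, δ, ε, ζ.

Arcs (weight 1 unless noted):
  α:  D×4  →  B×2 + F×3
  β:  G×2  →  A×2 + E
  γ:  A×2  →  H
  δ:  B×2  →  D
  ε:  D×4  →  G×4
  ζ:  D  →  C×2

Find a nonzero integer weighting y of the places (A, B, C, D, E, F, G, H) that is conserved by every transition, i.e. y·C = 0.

y = (A:0, B:1, C:1, D:2, E:4, F:2, G:2, H:0)

Incidence matrix C (rows=places, cols=transitions):
        α    β    γ    δ    ε    ζ
    A   0    2   -2    0    0    0
    B   2    0    0   -2    0    0
    C   0    0    0    0    0    2
    D  -4    0    0    1   -4   -1
    E   0    1    0    0    0    0
    F   3    0    0    0    0    0
    G   0   -2    0    0    4    0
    H   0    0    1    0    0    0

Candidate y = [0, 1, 1, 2, 4, 2, 2, 0]; check y·C column-wise:
  col α: 1·2 + 1·0 + 2·-4 + 4·0 + 2·3 + 2·0 = 0
  col β: 0·2 + 1·0 + 1·0 + 2·0 + 4·1 + 2·0 + 2·-2 = 0
  col γ: 0·-2 + 1·0 + 1·0 + 2·0 + 4·0 + 2·0 + 2·0 + 0·1 = 0
  col δ: 1·-2 + 1·0 + 2·1 + 4·0 + 2·0 + 2·0 = 0
  col ε: 1·0 + 1·0 + 2·-4 + 4·0 + 2·0 + 2·4 = 0
  col ζ: 1·0 + 1·2 + 2·-1 + 4·0 + 2·0 + 2·0 = 0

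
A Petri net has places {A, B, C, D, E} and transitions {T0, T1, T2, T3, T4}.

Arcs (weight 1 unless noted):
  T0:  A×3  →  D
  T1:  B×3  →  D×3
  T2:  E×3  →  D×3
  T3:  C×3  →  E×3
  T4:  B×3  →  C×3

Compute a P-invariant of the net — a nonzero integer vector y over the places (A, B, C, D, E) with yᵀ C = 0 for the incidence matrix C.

y = (A:1, B:3, C:3, D:3, E:3)

Incidence matrix C (rows=places, cols=transitions):
       T0   T1   T2   T3   T4
    A  -3    0    0    0    0
    B   0   -3    0    0   -3
    C   0    0    0   -3    3
    D   1    3    3    0    0
    E   0    0   -3    3    0

Candidate y = [1, 3, 3, 3, 3]; check y·C column-wise:
  col T0: 1·-3 + 3·0 + 3·0 + 3·1 + 3·0 = 0
  col T1: 1·0 + 3·-3 + 3·0 + 3·3 + 3·0 = 0
  col T2: 1·0 + 3·0 + 3·0 + 3·3 + 3·-3 = 0
  col T3: 1·0 + 3·0 + 3·-3 + 3·0 + 3·3 = 0
  col T4: 1·0 + 3·-3 + 3·3 + 3·0 + 3·0 = 0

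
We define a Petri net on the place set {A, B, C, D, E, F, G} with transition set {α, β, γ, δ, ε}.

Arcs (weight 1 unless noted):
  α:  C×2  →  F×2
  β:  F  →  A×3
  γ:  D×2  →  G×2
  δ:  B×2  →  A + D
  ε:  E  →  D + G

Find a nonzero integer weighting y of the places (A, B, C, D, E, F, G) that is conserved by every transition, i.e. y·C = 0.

y = (A:2, B:1, C:6, D:0, E:0, F:6, G:0)

Incidence matrix C (rows=places, cols=transitions):
        α    β    γ    δ    ε
    A   0    3    0    1    0
    B   0    0    0   -2    0
    C  -2    0    0    0    0
    D   0    0   -2    1    1
    E   0    0    0    0   -1
    F   2   -1    0    0    0
    G   0    0    2    0    1

Candidate y = [2, 1, 6, 0, 0, 6, 0]; check y·C column-wise:
  col α: 2·0 + 1·0 + 6·-2 + 6·2 = 0
  col β: 2·3 + 1·0 + 6·0 + 6·-1 = 0
  col γ: 2·0 + 1·0 + 6·0 + 0·-2 + 6·0 + 0·2 = 0
  col δ: 2·1 + 1·-2 + 6·0 + 0·1 + 6·0 = 0
  col ε: 2·0 + 1·0 + 6·0 + 0·1 + 0·-1 + 6·0 + 0·1 = 0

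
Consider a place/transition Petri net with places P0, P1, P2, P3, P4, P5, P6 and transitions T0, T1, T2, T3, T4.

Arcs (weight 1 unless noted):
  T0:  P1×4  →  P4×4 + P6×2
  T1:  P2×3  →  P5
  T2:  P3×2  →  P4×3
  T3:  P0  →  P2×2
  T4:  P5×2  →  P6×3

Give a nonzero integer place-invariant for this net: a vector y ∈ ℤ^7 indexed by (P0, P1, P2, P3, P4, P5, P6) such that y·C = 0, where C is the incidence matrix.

y = (P0:0, P1:2, P2:0, P3:3, P4:2, P5:0, P6:0)

Incidence matrix C (rows=places, cols=transitions):
       T0   T1   T2   T3   T4
   P0   0    0    0   -1    0
   P1  -4    0    0    0    0
   P2   0   -3    0    2    0
   P3   0    0   -2    0    0
   P4   4    0    3    0    0
   P5   0    1    0    0   -2
   P6   2    0    0    0    3

Candidate y = [0, 2, 0, 3, 2, 0, 0]; check y·C column-wise:
  col T0: 2·-4 + 3·0 + 2·4 + 0·2 = 0
  col T1: 2·0 + 0·-3 + 3·0 + 2·0 + 0·1 = 0
  col T2: 2·0 + 3·-2 + 2·3 = 0
  col T3: 0·-1 + 2·0 + 0·2 + 3·0 + 2·0 = 0
  col T4: 2·0 + 3·0 + 2·0 + 0·-2 + 0·3 = 0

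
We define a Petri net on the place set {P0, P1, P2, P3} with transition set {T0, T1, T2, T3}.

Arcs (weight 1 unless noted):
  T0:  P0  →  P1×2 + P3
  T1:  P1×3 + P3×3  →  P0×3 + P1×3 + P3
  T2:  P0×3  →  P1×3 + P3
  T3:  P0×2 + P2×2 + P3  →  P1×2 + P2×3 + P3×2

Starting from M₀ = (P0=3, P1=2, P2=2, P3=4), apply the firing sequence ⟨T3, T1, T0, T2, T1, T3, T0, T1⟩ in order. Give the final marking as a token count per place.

step 1: fire T3:  (P0=3, P1=2, P2=2, P3=4) → (P0=1, P1=4, P2=3, P3=5)
step 2: fire T1:  (P0=1, P1=4, P2=3, P3=5) → (P0=4, P1=4, P2=3, P3=3)
step 3: fire T0:  (P0=4, P1=4, P2=3, P3=3) → (P0=3, P1=6, P2=3, P3=4)
step 4: fire T2:  (P0=3, P1=6, P2=3, P3=4) → (P0=0, P1=9, P2=3, P3=5)
step 5: fire T1:  (P0=0, P1=9, P2=3, P3=5) → (P0=3, P1=9, P2=3, P3=3)
step 6: fire T3:  (P0=3, P1=9, P2=3, P3=3) → (P0=1, P1=11, P2=4, P3=4)
step 7: fire T0:  (P0=1, P1=11, P2=4, P3=4) → (P0=0, P1=13, P2=4, P3=5)
step 8: fire T1:  (P0=0, P1=13, P2=4, P3=5) → (P0=3, P1=13, P2=4, P3=3)

(P0=3, P1=13, P2=4, P3=3)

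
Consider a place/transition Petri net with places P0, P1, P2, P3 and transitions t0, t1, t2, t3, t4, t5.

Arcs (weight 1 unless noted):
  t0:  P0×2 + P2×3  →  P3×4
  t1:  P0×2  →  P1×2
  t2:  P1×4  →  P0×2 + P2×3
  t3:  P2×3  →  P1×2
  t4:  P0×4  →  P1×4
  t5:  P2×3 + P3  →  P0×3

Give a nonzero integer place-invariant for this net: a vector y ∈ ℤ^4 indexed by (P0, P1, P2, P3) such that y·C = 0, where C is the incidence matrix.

y = (P0:3, P1:3, P2:2, P3:3)

Incidence matrix C (rows=places, cols=transitions):
       t0   t1   t2   t3   t4   t5
   P0  -2   -2    2    0   -4    3
   P1   0    2   -4    2    4    0
   P2  -3    0    3   -3    0   -3
   P3   4    0    0    0    0   -1

Candidate y = [3, 3, 2, 3]; check y·C column-wise:
  col t0: 3·-2 + 3·0 + 2·-3 + 3·4 = 0
  col t1: 3·-2 + 3·2 + 2·0 + 3·0 = 0
  col t2: 3·2 + 3·-4 + 2·3 + 3·0 = 0
  col t3: 3·0 + 3·2 + 2·-3 + 3·0 = 0
  col t4: 3·-4 + 3·4 + 2·0 + 3·0 = 0
  col t5: 3·3 + 3·0 + 2·-3 + 3·-1 = 0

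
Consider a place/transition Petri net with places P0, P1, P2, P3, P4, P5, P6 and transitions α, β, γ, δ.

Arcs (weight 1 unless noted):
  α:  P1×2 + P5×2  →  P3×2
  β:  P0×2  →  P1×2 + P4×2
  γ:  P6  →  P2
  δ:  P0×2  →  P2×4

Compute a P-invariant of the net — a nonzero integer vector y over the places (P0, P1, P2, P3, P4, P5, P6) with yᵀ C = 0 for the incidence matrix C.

y = (P0:0, P1:1, P2:0, P3:1, P4:-1, P5:0, P6:0)

Incidence matrix C (rows=places, cols=transitions):
        α    β    γ    δ
   P0   0   -2    0   -2
   P1  -2    2    0    0
   P2   0    0    1    4
   P3   2    0    0    0
   P4   0    2    0    0
   P5  -2    0    0    0
   P6   0    0   -1    0

Candidate y = [0, 1, 0, 1, -1, 0, 0]; check y·C column-wise:
  col α: 1·-2 + 1·2 + -1·0 + 0·-2 = 0
  col β: 0·-2 + 1·2 + 1·0 + -1·2 = 0
  col γ: 1·0 + 0·1 + 1·0 + -1·0 + 0·-1 = 0
  col δ: 0·-2 + 1·0 + 0·4 + 1·0 + -1·0 = 0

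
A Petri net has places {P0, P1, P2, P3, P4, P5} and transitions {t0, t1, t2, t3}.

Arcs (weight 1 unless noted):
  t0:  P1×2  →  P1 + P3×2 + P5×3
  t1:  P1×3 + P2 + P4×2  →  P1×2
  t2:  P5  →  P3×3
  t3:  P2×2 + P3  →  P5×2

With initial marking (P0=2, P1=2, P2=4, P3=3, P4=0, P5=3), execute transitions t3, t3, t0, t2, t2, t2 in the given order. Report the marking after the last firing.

(P0=2, P1=1, P2=0, P3=12, P4=0, P5=7)

step 1: fire t3:  (P0=2, P1=2, P2=4, P3=3, P4=0, P5=3) → (P0=2, P1=2, P2=2, P3=2, P4=0, P5=5)
step 2: fire t3:  (P0=2, P1=2, P2=2, P3=2, P4=0, P5=5) → (P0=2, P1=2, P2=0, P3=1, P4=0, P5=7)
step 3: fire t0:  (P0=2, P1=2, P2=0, P3=1, P4=0, P5=7) → (P0=2, P1=1, P2=0, P3=3, P4=0, P5=10)
step 4: fire t2:  (P0=2, P1=1, P2=0, P3=3, P4=0, P5=10) → (P0=2, P1=1, P2=0, P3=6, P4=0, P5=9)
step 5: fire t2:  (P0=2, P1=1, P2=0, P3=6, P4=0, P5=9) → (P0=2, P1=1, P2=0, P3=9, P4=0, P5=8)
step 6: fire t2:  (P0=2, P1=1, P2=0, P3=9, P4=0, P5=8) → (P0=2, P1=1, P2=0, P3=12, P4=0, P5=7)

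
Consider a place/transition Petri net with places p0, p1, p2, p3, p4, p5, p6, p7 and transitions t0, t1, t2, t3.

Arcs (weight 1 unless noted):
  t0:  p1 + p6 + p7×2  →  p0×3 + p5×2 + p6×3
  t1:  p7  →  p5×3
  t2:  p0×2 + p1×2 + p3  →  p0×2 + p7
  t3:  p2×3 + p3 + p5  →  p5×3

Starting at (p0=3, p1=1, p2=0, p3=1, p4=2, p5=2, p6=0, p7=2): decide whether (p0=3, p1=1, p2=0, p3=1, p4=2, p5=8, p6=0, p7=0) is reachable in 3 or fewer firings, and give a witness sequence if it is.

YES — reachable via ⟨t1, t1⟩ (2 firings)

step 1: fire t1:  (p0=3, p1=1, p2=0, p3=1, p4=2, p5=2, p6=0, p7=2) → (p0=3, p1=1, p2=0, p3=1, p4=2, p5=5, p6=0, p7=1)
step 2: fire t1:  (p0=3, p1=1, p2=0, p3=1, p4=2, p5=5, p6=0, p7=1) → (p0=3, p1=1, p2=0, p3=1, p4=2, p5=8, p6=0, p7=0)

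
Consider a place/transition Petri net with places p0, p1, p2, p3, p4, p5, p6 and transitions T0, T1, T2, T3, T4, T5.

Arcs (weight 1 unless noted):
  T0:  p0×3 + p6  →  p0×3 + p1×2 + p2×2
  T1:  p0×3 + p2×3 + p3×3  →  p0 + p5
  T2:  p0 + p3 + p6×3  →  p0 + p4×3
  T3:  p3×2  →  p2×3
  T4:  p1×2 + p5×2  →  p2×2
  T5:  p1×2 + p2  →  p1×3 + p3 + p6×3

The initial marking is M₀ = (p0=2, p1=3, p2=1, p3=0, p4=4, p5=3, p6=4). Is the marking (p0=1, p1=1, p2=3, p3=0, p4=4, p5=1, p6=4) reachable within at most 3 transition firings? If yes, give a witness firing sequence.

NO — not reachable within 3 firings

depth 0: 1 marking
depth 1: 3 markings reached so far
depth 2: 5 markings reached so far
depth 3: 7 markings reached so far
target is not among the 7 markings reachable within 3 steps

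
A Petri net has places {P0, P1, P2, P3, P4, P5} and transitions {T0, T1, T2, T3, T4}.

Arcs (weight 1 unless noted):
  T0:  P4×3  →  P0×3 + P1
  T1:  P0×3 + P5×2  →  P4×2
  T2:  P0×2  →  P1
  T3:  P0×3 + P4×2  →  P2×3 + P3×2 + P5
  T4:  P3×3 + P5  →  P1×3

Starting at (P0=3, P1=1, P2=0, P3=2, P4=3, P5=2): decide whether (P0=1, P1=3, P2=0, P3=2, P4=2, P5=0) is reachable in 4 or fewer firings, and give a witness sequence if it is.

YES — reachable via ⟨T0, T1, T2⟩ (3 firings)

step 1: fire T0:  (P0=3, P1=1, P2=0, P3=2, P4=3, P5=2) → (P0=6, P1=2, P2=0, P3=2, P4=0, P5=2)
step 2: fire T1:  (P0=6, P1=2, P2=0, P3=2, P4=0, P5=2) → (P0=3, P1=2, P2=0, P3=2, P4=2, P5=0)
step 3: fire T2:  (P0=3, P1=2, P2=0, P3=2, P4=2, P5=0) → (P0=1, P1=3, P2=0, P3=2, P4=2, P5=0)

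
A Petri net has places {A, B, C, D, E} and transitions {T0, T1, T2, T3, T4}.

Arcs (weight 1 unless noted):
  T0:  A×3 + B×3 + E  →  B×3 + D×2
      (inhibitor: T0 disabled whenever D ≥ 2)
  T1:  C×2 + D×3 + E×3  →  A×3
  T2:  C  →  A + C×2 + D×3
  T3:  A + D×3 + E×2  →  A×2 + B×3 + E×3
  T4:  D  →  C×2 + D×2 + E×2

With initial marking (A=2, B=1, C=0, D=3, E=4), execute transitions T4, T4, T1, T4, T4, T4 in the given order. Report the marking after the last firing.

step 1: fire T4:  (A=2, B=1, C=0, D=3, E=4) → (A=2, B=1, C=2, D=4, E=6)
step 2: fire T4:  (A=2, B=1, C=2, D=4, E=6) → (A=2, B=1, C=4, D=5, E=8)
step 3: fire T1:  (A=2, B=1, C=4, D=5, E=8) → (A=5, B=1, C=2, D=2, E=5)
step 4: fire T4:  (A=5, B=1, C=2, D=2, E=5) → (A=5, B=1, C=4, D=3, E=7)
step 5: fire T4:  (A=5, B=1, C=4, D=3, E=7) → (A=5, B=1, C=6, D=4, E=9)
step 6: fire T4:  (A=5, B=1, C=6, D=4, E=9) → (A=5, B=1, C=8, D=5, E=11)

(A=5, B=1, C=8, D=5, E=11)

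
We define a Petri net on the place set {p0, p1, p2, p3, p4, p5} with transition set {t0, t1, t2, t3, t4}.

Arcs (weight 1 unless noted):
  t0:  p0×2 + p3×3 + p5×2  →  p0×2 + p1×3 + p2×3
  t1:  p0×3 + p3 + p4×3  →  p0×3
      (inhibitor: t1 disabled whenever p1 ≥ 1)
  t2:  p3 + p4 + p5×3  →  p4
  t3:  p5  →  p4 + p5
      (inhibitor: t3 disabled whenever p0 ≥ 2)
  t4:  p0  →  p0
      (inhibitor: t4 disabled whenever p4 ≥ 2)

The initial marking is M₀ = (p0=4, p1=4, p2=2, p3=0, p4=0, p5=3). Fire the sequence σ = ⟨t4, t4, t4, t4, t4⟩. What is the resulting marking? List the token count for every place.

(p0=4, p1=4, p2=2, p3=0, p4=0, p5=3)

step 1: fire t4:  (p0=4, p1=4, p2=2, p3=0, p4=0, p5=3) → (p0=4, p1=4, p2=2, p3=0, p4=0, p5=3)
step 2: fire t4:  (p0=4, p1=4, p2=2, p3=0, p4=0, p5=3) → (p0=4, p1=4, p2=2, p3=0, p4=0, p5=3)
step 3: fire t4:  (p0=4, p1=4, p2=2, p3=0, p4=0, p5=3) → (p0=4, p1=4, p2=2, p3=0, p4=0, p5=3)
step 4: fire t4:  (p0=4, p1=4, p2=2, p3=0, p4=0, p5=3) → (p0=4, p1=4, p2=2, p3=0, p4=0, p5=3)
step 5: fire t4:  (p0=4, p1=4, p2=2, p3=0, p4=0, p5=3) → (p0=4, p1=4, p2=2, p3=0, p4=0, p5=3)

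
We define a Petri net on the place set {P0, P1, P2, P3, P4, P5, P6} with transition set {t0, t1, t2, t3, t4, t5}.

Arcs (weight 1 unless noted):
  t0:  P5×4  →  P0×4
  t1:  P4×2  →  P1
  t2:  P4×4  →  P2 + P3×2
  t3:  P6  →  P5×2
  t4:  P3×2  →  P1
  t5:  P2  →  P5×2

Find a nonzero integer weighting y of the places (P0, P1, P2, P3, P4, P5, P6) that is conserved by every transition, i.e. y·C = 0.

y = (P0:1, P1:2, P2:2, P3:1, P4:1, P5:1, P6:2)

Incidence matrix C (rows=places, cols=transitions):
       t0   t1   t2   t3   t4   t5
   P0   4    0    0    0    0    0
   P1   0    1    0    0    1    0
   P2   0    0    1    0    0   -1
   P3   0    0    2    0   -2    0
   P4   0   -2   -4    0    0    0
   P5  -4    0    0    2    0    2
   P6   0    0    0   -1    0    0

Candidate y = [1, 2, 2, 1, 1, 1, 2]; check y·C column-wise:
  col t0: 1·4 + 2·0 + 2·0 + 1·0 + 1·0 + 1·-4 + 2·0 = 0
  col t1: 1·0 + 2·1 + 2·0 + 1·0 + 1·-2 + 1·0 + 2·0 = 0
  col t2: 1·0 + 2·0 + 2·1 + 1·2 + 1·-4 + 1·0 + 2·0 = 0
  col t3: 1·0 + 2·0 + 2·0 + 1·0 + 1·0 + 1·2 + 2·-1 = 0
  col t4: 1·0 + 2·1 + 2·0 + 1·-2 + 1·0 + 1·0 + 2·0 = 0
  col t5: 1·0 + 2·0 + 2·-1 + 1·0 + 1·0 + 1·2 + 2·0 = 0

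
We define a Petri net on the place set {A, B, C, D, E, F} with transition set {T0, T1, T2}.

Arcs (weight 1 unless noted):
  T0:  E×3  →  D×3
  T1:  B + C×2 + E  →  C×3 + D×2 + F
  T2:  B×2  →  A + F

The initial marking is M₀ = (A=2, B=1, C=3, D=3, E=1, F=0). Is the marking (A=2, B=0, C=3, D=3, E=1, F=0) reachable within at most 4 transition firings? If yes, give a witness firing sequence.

depth 0: 1 marking
depth 1: 2 markings reached so far
depth 2: 2 markings reached so far
(frontier empty at depth 2; search complete)
target is not among the 2 markings reachable within 4 steps

NO — not reachable within 4 firings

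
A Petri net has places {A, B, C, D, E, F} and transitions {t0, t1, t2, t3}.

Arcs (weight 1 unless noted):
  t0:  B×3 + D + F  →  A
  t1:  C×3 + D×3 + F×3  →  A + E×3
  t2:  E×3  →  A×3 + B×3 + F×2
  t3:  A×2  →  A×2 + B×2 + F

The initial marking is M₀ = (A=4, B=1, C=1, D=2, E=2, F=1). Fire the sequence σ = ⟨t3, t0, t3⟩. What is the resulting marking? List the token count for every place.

step 1: fire t3:  (A=4, B=1, C=1, D=2, E=2, F=1) → (A=4, B=3, C=1, D=2, E=2, F=2)
step 2: fire t0:  (A=4, B=3, C=1, D=2, E=2, F=2) → (A=5, B=0, C=1, D=1, E=2, F=1)
step 3: fire t3:  (A=5, B=0, C=1, D=1, E=2, F=1) → (A=5, B=2, C=1, D=1, E=2, F=2)

(A=5, B=2, C=1, D=1, E=2, F=2)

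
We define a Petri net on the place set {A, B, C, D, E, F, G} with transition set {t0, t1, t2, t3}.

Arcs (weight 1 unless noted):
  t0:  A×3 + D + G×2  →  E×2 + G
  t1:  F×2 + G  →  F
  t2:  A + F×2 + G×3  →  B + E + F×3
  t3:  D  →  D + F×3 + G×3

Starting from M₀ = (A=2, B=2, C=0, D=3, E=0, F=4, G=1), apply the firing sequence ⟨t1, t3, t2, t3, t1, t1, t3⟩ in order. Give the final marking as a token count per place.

(A=1, B=3, C=0, D=3, E=1, F=11, G=4)

step 1: fire t1:  (A=2, B=2, C=0, D=3, E=0, F=4, G=1) → (A=2, B=2, C=0, D=3, E=0, F=3, G=0)
step 2: fire t3:  (A=2, B=2, C=0, D=3, E=0, F=3, G=0) → (A=2, B=2, C=0, D=3, E=0, F=6, G=3)
step 3: fire t2:  (A=2, B=2, C=0, D=3, E=0, F=6, G=3) → (A=1, B=3, C=0, D=3, E=1, F=7, G=0)
step 4: fire t3:  (A=1, B=3, C=0, D=3, E=1, F=7, G=0) → (A=1, B=3, C=0, D=3, E=1, F=10, G=3)
step 5: fire t1:  (A=1, B=3, C=0, D=3, E=1, F=10, G=3) → (A=1, B=3, C=0, D=3, E=1, F=9, G=2)
step 6: fire t1:  (A=1, B=3, C=0, D=3, E=1, F=9, G=2) → (A=1, B=3, C=0, D=3, E=1, F=8, G=1)
step 7: fire t3:  (A=1, B=3, C=0, D=3, E=1, F=8, G=1) → (A=1, B=3, C=0, D=3, E=1, F=11, G=4)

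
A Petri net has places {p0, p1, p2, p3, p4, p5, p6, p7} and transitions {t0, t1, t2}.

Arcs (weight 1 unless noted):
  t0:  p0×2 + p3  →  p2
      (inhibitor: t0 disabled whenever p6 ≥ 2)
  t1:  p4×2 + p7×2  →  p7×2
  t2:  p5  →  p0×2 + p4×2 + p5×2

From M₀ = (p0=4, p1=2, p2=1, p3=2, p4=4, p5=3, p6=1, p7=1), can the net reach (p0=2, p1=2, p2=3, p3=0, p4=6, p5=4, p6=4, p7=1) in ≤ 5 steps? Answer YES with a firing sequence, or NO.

NO — not reachable within 5 firings

depth 0: 1 marking
depth 1: 3 markings reached so far
depth 2: 6 markings reached so far
depth 3: 9 markings reached so far
depth 4: 12 markings reached so far
depth 5: 15 markings reached so far
target is not among the 15 markings reachable within 5 steps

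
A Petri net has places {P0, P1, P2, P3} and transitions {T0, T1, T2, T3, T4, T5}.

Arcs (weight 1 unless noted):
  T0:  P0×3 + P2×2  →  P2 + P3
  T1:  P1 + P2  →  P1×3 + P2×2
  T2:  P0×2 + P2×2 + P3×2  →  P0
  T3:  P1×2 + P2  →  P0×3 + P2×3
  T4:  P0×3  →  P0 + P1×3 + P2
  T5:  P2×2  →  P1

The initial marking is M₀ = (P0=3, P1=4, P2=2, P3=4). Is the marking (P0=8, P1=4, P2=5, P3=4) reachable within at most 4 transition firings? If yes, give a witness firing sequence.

NO — not reachable within 4 firings

depth 0: 1 marking
depth 1: 7 markings reached so far
depth 2: 19 markings reached so far
depth 3: 46 markings reached so far
depth 4: 97 markings reached so far
target is not among the 97 markings reachable within 4 steps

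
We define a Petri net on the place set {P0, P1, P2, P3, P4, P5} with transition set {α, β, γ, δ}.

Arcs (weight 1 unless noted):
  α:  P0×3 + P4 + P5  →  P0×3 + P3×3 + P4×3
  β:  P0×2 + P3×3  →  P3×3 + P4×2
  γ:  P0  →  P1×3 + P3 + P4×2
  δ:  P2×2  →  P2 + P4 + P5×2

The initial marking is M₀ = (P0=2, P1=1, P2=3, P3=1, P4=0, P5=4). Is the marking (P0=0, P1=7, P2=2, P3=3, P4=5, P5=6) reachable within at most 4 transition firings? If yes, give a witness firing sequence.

step 1: fire γ:  (P0=2, P1=1, P2=3, P3=1, P4=0, P5=4) → (P0=1, P1=4, P2=3, P3=2, P4=2, P5=4)
step 2: fire γ:  (P0=1, P1=4, P2=3, P3=2, P4=2, P5=4) → (P0=0, P1=7, P2=3, P3=3, P4=4, P5=4)
step 3: fire δ:  (P0=0, P1=7, P2=3, P3=3, P4=4, P5=4) → (P0=0, P1=7, P2=2, P3=3, P4=5, P5=6)

YES — reachable via ⟨γ, γ, δ⟩ (3 firings)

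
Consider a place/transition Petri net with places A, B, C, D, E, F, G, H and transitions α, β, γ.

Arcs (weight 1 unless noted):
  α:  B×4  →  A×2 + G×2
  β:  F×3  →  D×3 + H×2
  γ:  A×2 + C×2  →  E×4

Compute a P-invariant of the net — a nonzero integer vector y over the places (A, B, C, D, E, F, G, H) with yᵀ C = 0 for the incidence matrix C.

y = (A:2, B:1, C:-2, D:0, E:0, F:0, G:0, H:0)

Incidence matrix C (rows=places, cols=transitions):
        α    β    γ
    A   2    0   -2
    B  -4    0    0
    C   0    0   -2
    D   0    3    0
    E   0    0    4
    F   0   -3    0
    G   2    0    0
    H   0    2    0

Candidate y = [2, 1, -2, 0, 0, 0, 0, 0]; check y·C column-wise:
  col α: 2·2 + 1·-4 + -2·0 + 0·2 = 0
  col β: 2·0 + 1·0 + -2·0 + 0·3 + 0·-3 + 0·2 = 0
  col γ: 2·-2 + 1·0 + -2·-2 + 0·4 = 0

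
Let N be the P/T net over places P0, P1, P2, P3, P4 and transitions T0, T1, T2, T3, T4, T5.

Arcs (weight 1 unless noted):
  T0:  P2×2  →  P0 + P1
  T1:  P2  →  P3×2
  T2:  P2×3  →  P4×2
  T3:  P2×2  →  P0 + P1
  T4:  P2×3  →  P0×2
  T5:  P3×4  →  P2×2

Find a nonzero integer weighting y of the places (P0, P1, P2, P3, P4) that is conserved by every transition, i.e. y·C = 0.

y = (P0:3, P1:1, P2:2, P3:1, P4:3)

Incidence matrix C (rows=places, cols=transitions):
       T0   T1   T2   T3   T4   T5
   P0   1    0    0    1    2    0
   P1   1    0    0    1    0    0
   P2  -2   -1   -3   -2   -3    2
   P3   0    2    0    0    0   -4
   P4   0    0    2    0    0    0

Candidate y = [3, 1, 2, 1, 3]; check y·C column-wise:
  col T0: 3·1 + 1·1 + 2·-2 + 1·0 + 3·0 = 0
  col T1: 3·0 + 1·0 + 2·-1 + 1·2 + 3·0 = 0
  col T2: 3·0 + 1·0 + 2·-3 + 1·0 + 3·2 = 0
  col T3: 3·1 + 1·1 + 2·-2 + 1·0 + 3·0 = 0
  col T4: 3·2 + 1·0 + 2·-3 + 1·0 + 3·0 = 0
  col T5: 3·0 + 1·0 + 2·2 + 1·-4 + 3·0 = 0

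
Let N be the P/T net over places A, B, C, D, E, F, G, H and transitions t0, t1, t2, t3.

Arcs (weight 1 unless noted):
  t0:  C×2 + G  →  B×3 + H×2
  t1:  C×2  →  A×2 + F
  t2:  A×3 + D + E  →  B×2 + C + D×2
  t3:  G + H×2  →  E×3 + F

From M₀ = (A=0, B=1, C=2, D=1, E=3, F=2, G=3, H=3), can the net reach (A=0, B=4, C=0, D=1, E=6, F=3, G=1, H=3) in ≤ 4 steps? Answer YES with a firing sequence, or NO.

YES — reachable via ⟨t0, t3⟩ (2 firings)

step 1: fire t0:  (A=0, B=1, C=2, D=1, E=3, F=2, G=3, H=3) → (A=0, B=4, C=0, D=1, E=3, F=2, G=2, H=5)
step 2: fire t3:  (A=0, B=4, C=0, D=1, E=3, F=2, G=2, H=5) → (A=0, B=4, C=0, D=1, E=6, F=3, G=1, H=3)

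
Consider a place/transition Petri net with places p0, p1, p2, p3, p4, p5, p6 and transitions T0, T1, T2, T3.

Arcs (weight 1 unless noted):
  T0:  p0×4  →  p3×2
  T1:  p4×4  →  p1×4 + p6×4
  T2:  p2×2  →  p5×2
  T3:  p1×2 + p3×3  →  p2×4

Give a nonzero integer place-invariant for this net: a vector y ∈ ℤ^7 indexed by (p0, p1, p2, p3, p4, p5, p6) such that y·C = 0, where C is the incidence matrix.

Incidence matrix C (rows=places, cols=transitions):
       T0   T1   T2   T3
   p0  -4    0    0    0
   p1   0    4    0   -2
   p2   0    0   -2    4
   p3   2    0    0   -3
   p4   0   -4    0    0
   p5   0    0    2    0
   p6   0    4    0    0

Candidate y = [1, -3, 0, 2, -3, 0, 0]; check y·C column-wise:
  col T0: 1·-4 + -3·0 + 2·2 + -3·0 = 0
  col T1: 1·0 + -3·4 + 2·0 + -3·-4 + 0·4 = 0
  col T2: 1·0 + -3·0 + 0·-2 + 2·0 + -3·0 + 0·2 = 0
  col T3: 1·0 + -3·-2 + 0·4 + 2·-3 + -3·0 = 0

y = (p0:1, p1:-3, p2:0, p3:2, p4:-3, p5:0, p6:0)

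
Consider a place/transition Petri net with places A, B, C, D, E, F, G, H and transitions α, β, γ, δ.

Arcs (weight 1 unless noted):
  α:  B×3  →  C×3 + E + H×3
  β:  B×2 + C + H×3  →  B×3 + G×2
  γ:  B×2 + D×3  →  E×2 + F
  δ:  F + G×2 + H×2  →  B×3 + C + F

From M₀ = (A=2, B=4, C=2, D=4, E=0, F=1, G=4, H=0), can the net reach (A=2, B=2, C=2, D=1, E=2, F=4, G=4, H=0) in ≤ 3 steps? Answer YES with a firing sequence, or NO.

depth 0: 1 marking
depth 1: 3 markings reached so far
depth 2: 4 markings reached so far
depth 3: 6 markings reached so far
target is not among the 6 markings reachable within 3 steps

NO — not reachable within 3 firings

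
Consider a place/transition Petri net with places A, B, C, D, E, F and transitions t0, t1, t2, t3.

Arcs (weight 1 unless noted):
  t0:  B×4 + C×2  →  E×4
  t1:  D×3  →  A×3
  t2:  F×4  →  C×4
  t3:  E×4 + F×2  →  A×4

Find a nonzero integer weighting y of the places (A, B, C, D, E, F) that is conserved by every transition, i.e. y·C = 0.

y = (A:1, B:1, C:0, D:1, E:1, F:0)

Incidence matrix C (rows=places, cols=transitions):
       t0   t1   t2   t3
    A   0    3    0    4
    B  -4    0    0    0
    C  -2    0    4    0
    D   0   -3    0    0
    E   4    0    0   -4
    F   0    0   -4   -2

Candidate y = [1, 1, 0, 1, 1, 0]; check y·C column-wise:
  col t0: 1·0 + 1·-4 + 0·-2 + 1·0 + 1·4 = 0
  col t1: 1·3 + 1·0 + 1·-3 + 1·0 = 0
  col t2: 1·0 + 1·0 + 0·4 + 1·0 + 1·0 + 0·-4 = 0
  col t3: 1·4 + 1·0 + 1·0 + 1·-4 + 0·-2 = 0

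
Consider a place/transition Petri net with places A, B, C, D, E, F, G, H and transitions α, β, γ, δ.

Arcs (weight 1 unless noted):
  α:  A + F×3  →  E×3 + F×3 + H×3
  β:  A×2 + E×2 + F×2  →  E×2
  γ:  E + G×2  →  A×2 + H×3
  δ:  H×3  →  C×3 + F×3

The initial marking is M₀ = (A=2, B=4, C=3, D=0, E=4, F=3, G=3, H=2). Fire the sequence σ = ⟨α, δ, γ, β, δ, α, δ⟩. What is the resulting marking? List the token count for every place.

step 1: fire α:  (A=2, B=4, C=3, D=0, E=4, F=3, G=3, H=2) → (A=1, B=4, C=3, D=0, E=7, F=3, G=3, H=5)
step 2: fire δ:  (A=1, B=4, C=3, D=0, E=7, F=3, G=3, H=5) → (A=1, B=4, C=6, D=0, E=7, F=6, G=3, H=2)
step 3: fire γ:  (A=1, B=4, C=6, D=0, E=7, F=6, G=3, H=2) → (A=3, B=4, C=6, D=0, E=6, F=6, G=1, H=5)
step 4: fire β:  (A=3, B=4, C=6, D=0, E=6, F=6, G=1, H=5) → (A=1, B=4, C=6, D=0, E=6, F=4, G=1, H=5)
step 5: fire δ:  (A=1, B=4, C=6, D=0, E=6, F=4, G=1, H=5) → (A=1, B=4, C=9, D=0, E=6, F=7, G=1, H=2)
step 6: fire α:  (A=1, B=4, C=9, D=0, E=6, F=7, G=1, H=2) → (A=0, B=4, C=9, D=0, E=9, F=7, G=1, H=5)
step 7: fire δ:  (A=0, B=4, C=9, D=0, E=9, F=7, G=1, H=5) → (A=0, B=4, C=12, D=0, E=9, F=10, G=1, H=2)

(A=0, B=4, C=12, D=0, E=9, F=10, G=1, H=2)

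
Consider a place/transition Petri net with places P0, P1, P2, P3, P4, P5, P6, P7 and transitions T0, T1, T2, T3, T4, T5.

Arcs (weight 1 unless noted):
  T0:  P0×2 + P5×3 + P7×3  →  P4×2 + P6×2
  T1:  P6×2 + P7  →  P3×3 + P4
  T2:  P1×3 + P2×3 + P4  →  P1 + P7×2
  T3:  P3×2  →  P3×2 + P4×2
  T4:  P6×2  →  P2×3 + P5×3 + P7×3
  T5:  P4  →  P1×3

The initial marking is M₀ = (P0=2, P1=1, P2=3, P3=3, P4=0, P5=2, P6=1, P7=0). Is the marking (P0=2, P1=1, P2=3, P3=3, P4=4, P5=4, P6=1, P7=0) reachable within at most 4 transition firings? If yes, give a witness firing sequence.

depth 0: 1 marking
depth 1: 2 markings reached so far
depth 2: 4 markings reached so far
depth 3: 8 markings reached so far
depth 4: 12 markings reached so far
target is not among the 12 markings reachable within 4 steps

NO — not reachable within 4 firings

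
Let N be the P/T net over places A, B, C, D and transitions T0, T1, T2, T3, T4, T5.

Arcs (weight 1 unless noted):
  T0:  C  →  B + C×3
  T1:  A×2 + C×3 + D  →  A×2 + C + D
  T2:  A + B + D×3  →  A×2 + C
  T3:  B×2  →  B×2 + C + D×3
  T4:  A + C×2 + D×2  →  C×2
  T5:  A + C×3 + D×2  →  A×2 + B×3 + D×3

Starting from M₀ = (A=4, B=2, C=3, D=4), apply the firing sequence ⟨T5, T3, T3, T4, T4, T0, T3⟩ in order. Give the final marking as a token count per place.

(A=3, B=6, C=5, D=10)

step 1: fire T5:  (A=4, B=2, C=3, D=4) → (A=5, B=5, C=0, D=5)
step 2: fire T3:  (A=5, B=5, C=0, D=5) → (A=5, B=5, C=1, D=8)
step 3: fire T3:  (A=5, B=5, C=1, D=8) → (A=5, B=5, C=2, D=11)
step 4: fire T4:  (A=5, B=5, C=2, D=11) → (A=4, B=5, C=2, D=9)
step 5: fire T4:  (A=4, B=5, C=2, D=9) → (A=3, B=5, C=2, D=7)
step 6: fire T0:  (A=3, B=5, C=2, D=7) → (A=3, B=6, C=4, D=7)
step 7: fire T3:  (A=3, B=6, C=4, D=7) → (A=3, B=6, C=5, D=10)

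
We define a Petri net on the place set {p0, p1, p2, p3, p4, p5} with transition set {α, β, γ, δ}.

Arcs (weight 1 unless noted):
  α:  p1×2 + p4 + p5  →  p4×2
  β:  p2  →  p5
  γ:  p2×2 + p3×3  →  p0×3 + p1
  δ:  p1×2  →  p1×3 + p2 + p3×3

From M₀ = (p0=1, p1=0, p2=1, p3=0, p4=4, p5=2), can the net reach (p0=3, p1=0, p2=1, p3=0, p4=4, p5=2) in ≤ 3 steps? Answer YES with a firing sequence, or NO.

depth 0: 1 marking
depth 1: 2 markings reached so far
depth 2: 2 markings reached so far
(frontier empty at depth 2; search complete)
target is not among the 2 markings reachable within 3 steps

NO — not reachable within 3 firings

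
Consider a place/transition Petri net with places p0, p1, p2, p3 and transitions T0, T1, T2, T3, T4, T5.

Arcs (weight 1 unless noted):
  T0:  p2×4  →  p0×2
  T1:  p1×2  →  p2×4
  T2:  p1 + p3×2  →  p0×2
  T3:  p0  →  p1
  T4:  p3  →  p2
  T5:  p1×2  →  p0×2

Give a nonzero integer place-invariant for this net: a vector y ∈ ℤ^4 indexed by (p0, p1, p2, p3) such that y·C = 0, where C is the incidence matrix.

y = (p0:2, p1:2, p2:1, p3:1)

Incidence matrix C (rows=places, cols=transitions):
       T0   T1   T2   T3   T4   T5
   p0   2    0    2   -1    0    2
   p1   0   -2   -1    1    0   -2
   p2  -4    4    0    0    1    0
   p3   0    0   -2    0   -1    0

Candidate y = [2, 2, 1, 1]; check y·C column-wise:
  col T0: 2·2 + 2·0 + 1·-4 + 1·0 = 0
  col T1: 2·0 + 2·-2 + 1·4 + 1·0 = 0
  col T2: 2·2 + 2·-1 + 1·0 + 1·-2 = 0
  col T3: 2·-1 + 2·1 + 1·0 + 1·0 = 0
  col T4: 2·0 + 2·0 + 1·1 + 1·-1 = 0
  col T5: 2·2 + 2·-2 + 1·0 + 1·0 = 0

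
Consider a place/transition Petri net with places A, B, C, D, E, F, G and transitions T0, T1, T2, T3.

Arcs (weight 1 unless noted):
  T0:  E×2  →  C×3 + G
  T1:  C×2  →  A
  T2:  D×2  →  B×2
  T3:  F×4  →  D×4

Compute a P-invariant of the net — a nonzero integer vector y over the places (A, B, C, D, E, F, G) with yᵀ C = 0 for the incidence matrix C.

Incidence matrix C (rows=places, cols=transitions):
       T0   T1   T2   T3
    A   0    1    0    0
    B   0    0    2    0
    C   3   -2    0    0
    D   0    0   -2    4
    E  -2    0    0    0
    F   0    0    0   -4
    G   1    0    0    0

Candidate y = [4, 0, 2, 0, 3, 0, 0]; check y·C column-wise:
  col T0: 4·0 + 2·3 + 3·-2 + 0·1 = 0
  col T1: 4·1 + 2·-2 + 3·0 = 0
  col T2: 4·0 + 0·2 + 2·0 + 0·-2 + 3·0 = 0
  col T3: 4·0 + 2·0 + 0·4 + 3·0 + 0·-4 = 0

y = (A:4, B:0, C:2, D:0, E:3, F:0, G:0)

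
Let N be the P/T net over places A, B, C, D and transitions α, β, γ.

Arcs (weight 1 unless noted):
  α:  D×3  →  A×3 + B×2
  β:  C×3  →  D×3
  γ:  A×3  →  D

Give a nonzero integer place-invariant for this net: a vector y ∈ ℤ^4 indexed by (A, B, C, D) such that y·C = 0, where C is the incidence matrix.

y = (A:1, B:3, C:3, D:3)

Incidence matrix C (rows=places, cols=transitions):
        α    β    γ
    A   3    0   -3
    B   2    0    0
    C   0   -3    0
    D  -3    3    1

Candidate y = [1, 3, 3, 3]; check y·C column-wise:
  col α: 1·3 + 3·2 + 3·0 + 3·-3 = 0
  col β: 1·0 + 3·0 + 3·-3 + 3·3 = 0
  col γ: 1·-3 + 3·0 + 3·0 + 3·1 = 0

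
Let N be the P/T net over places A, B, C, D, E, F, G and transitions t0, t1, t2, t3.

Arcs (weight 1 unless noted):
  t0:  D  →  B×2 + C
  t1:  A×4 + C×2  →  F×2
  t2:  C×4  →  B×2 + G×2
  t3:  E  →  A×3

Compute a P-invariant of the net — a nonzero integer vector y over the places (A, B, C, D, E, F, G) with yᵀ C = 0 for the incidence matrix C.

Incidence matrix C (rows=places, cols=transitions):
       t0   t1   t2   t3
    A   0   -4    0    3
    B   2    0    2    0
    C   1   -2   -4    0
    D  -1    0    0    0
    E   0    0    0   -1
    F   0    2    0    0
    G   0    0    2    0

Candidate y = [1, -4, -2, -10, 3, 0, 0]; check y·C column-wise:
  col t0: 1·0 + -4·2 + -2·1 + -10·-1 + 3·0 = 0
  col t1: 1·-4 + -4·0 + -2·-2 + -10·0 + 3·0 + 0·2 = 0
  col t2: 1·0 + -4·2 + -2·-4 + -10·0 + 3·0 + 0·2 = 0
  col t3: 1·3 + -4·0 + -2·0 + -10·0 + 3·-1 = 0

y = (A:1, B:-4, C:-2, D:-10, E:3, F:0, G:0)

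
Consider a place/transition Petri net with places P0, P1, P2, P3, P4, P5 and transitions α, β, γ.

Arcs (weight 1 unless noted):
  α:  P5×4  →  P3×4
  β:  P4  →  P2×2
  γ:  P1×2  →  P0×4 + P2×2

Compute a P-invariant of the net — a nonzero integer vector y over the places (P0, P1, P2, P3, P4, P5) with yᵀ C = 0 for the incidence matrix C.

Incidence matrix C (rows=places, cols=transitions):
        α    β    γ
   P0   0    0    4
   P1   0    0   -2
   P2   0    2    2
   P3   4    0    0
   P4   0   -1    0
   P5  -4    0    0

Candidate y = [1, 2, 0, 0, 0, 0]; check y·C column-wise:
  col α: 1·0 + 2·0 + 0·4 + 0·-4 = 0
  col β: 1·0 + 2·0 + 0·2 + 0·-1 = 0
  col γ: 1·4 + 2·-2 + 0·2 = 0

y = (P0:1, P1:2, P2:0, P3:0, P4:0, P5:0)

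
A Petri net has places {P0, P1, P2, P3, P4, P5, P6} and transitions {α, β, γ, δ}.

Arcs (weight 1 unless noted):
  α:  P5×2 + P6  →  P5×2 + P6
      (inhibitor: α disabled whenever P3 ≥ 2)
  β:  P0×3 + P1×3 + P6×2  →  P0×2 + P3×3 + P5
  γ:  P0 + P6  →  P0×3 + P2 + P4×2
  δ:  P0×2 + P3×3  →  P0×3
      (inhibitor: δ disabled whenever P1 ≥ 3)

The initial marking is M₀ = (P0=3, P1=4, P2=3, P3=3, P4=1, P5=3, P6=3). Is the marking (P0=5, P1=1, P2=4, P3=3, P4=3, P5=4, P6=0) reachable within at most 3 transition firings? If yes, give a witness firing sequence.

YES — reachable via ⟨β, γ, δ⟩ (3 firings)

step 1: fire β:  (P0=3, P1=4, P2=3, P3=3, P4=1, P5=3, P6=3) → (P0=2, P1=1, P2=3, P3=6, P4=1, P5=4, P6=1)
step 2: fire γ:  (P0=2, P1=1, P2=3, P3=6, P4=1, P5=4, P6=1) → (P0=4, P1=1, P2=4, P3=6, P4=3, P5=4, P6=0)
step 3: fire δ:  (P0=4, P1=1, P2=4, P3=6, P4=3, P5=4, P6=0) → (P0=5, P1=1, P2=4, P3=3, P4=3, P5=4, P6=0)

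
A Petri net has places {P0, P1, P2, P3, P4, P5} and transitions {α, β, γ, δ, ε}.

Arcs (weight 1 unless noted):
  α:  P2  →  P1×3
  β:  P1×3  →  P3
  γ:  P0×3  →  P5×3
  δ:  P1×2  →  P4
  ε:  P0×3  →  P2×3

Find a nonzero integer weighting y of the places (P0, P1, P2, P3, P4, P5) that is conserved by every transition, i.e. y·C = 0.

Incidence matrix C (rows=places, cols=transitions):
        α    β    γ    δ    ε
   P0   0    0   -3    0   -3
   P1   3   -3    0   -2    0
   P2  -1    0    0    0    3
   P3   0    1    0    0    0
   P4   0    0    0    1    0
   P5   0    0    3    0    0

Candidate y = [3, 1, 3, 3, 2, 3]; check y·C column-wise:
  col α: 3·0 + 1·3 + 3·-1 + 3·0 + 2·0 + 3·0 = 0
  col β: 3·0 + 1·-3 + 3·0 + 3·1 + 2·0 + 3·0 = 0
  col γ: 3·-3 + 1·0 + 3·0 + 3·0 + 2·0 + 3·3 = 0
  col δ: 3·0 + 1·-2 + 3·0 + 3·0 + 2·1 + 3·0 = 0
  col ε: 3·-3 + 1·0 + 3·3 + 3·0 + 2·0 + 3·0 = 0

y = (P0:3, P1:1, P2:3, P3:3, P4:2, P5:3)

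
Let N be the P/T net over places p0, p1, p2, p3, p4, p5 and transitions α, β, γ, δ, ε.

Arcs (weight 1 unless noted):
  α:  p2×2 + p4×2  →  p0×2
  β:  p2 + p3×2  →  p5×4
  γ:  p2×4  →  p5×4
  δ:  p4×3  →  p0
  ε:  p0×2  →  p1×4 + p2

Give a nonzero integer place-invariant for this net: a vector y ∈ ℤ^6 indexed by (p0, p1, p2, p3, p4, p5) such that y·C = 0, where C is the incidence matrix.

y = (p0:3, p1:1, p2:2, p3:3, p4:1, p5:2)

Incidence matrix C (rows=places, cols=transitions):
        α    β    γ    δ    ε
   p0   2    0    0    1   -2
   p1   0    0    0    0    4
   p2  -2   -1   -4    0    1
   p3   0   -2    0    0    0
   p4  -2    0    0   -3    0
   p5   0    4    4    0    0

Candidate y = [3, 1, 2, 3, 1, 2]; check y·C column-wise:
  col α: 3·2 + 1·0 + 2·-2 + 3·0 + 1·-2 + 2·0 = 0
  col β: 3·0 + 1·0 + 2·-1 + 3·-2 + 1·0 + 2·4 = 0
  col γ: 3·0 + 1·0 + 2·-4 + 3·0 + 1·0 + 2·4 = 0
  col δ: 3·1 + 1·0 + 2·0 + 3·0 + 1·-3 + 2·0 = 0
  col ε: 3·-2 + 1·4 + 2·1 + 3·0 + 1·0 + 2·0 = 0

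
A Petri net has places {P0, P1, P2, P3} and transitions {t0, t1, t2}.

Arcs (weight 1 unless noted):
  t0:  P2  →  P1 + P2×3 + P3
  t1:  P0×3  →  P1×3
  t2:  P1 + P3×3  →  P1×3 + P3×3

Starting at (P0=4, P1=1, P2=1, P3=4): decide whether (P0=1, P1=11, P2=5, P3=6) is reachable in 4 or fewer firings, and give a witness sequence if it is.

depth 0: 1 marking
depth 1: 4 markings reached so far
depth 2: 9 markings reached so far
depth 3: 16 markings reached so far
depth 4: 25 markings reached so far
target is not among the 25 markings reachable within 4 steps

NO — not reachable within 4 firings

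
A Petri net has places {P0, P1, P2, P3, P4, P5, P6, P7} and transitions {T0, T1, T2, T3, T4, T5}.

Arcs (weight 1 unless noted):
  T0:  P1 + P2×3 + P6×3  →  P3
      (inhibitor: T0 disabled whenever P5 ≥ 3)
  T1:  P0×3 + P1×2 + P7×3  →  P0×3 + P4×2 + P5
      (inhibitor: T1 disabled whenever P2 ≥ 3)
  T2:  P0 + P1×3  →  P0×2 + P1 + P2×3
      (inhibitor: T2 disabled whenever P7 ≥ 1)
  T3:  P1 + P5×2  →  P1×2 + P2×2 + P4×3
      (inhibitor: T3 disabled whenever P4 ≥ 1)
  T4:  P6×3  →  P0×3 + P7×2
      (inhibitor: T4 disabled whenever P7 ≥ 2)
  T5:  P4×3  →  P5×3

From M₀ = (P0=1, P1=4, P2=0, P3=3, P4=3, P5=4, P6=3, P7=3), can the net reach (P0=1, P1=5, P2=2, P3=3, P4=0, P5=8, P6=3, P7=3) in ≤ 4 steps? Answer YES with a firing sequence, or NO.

step 1: fire T5:  (P0=1, P1=4, P2=0, P3=3, P4=3, P5=4, P6=3, P7=3) → (P0=1, P1=4, P2=0, P3=3, P4=0, P5=7, P6=3, P7=3)
step 2: fire T3:  (P0=1, P1=4, P2=0, P3=3, P4=0, P5=7, P6=3, P7=3) → (P0=1, P1=5, P2=2, P3=3, P4=3, P5=5, P6=3, P7=3)
step 3: fire T5:  (P0=1, P1=5, P2=2, P3=3, P4=3, P5=5, P6=3, P7=3) → (P0=1, P1=5, P2=2, P3=3, P4=0, P5=8, P6=3, P7=3)

YES — reachable via ⟨T5, T3, T5⟩ (3 firings)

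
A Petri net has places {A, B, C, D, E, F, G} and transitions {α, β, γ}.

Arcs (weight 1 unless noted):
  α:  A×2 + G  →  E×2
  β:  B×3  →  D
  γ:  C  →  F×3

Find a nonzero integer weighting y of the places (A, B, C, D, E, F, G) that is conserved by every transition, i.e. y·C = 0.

Incidence matrix C (rows=places, cols=transitions):
        α    β    γ
    A  -2    0    0
    B   0   -3    0
    C   0    0   -1
    D   0    1    0
    E   2    0    0
    F   0    0    3
    G  -1    0    0

Candidate y = [0, 1, 0, 3, 0, 0, 0]; check y·C column-wise:
  col α: 0·-2 + 1·0 + 3·0 + 0·2 + 0·-1 = 0
  col β: 1·-3 + 3·1 = 0
  col γ: 1·0 + 0·-1 + 3·0 + 0·3 = 0

y = (A:0, B:1, C:0, D:3, E:0, F:0, G:0)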